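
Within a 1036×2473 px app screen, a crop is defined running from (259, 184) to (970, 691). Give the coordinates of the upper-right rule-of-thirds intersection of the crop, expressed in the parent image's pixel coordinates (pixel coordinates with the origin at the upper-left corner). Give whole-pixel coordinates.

Crop width = 970 − 259 = 711 px; one third is 237.00 px.
Crop height = 691 − 184 = 507 px; one third is 169.00 px.
The upper-right point is two-thirds across and one-third down within the crop:
x = 259 + 2 × 237.00 ≈ 733; y = 184 + 1 × 169.00 ≈ 353.

(733, 353)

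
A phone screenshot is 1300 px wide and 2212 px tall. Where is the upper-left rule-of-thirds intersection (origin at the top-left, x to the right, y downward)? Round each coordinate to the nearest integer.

(433, 737)

The upper-left point sits one-third of the way across and one-third of the way down.
x = 1 × 1300/3 ≈ 433; y = 1 × 2212/3 ≈ 737.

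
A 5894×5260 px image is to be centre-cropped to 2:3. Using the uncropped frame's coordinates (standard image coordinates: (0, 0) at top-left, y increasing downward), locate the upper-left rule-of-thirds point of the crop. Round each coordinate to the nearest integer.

(2363, 1753)

5894/5260 > 2/3, so the 2:3 crop keeps the full height 5260 and trims width to 5260 × 2/3 = 3506.67 px.
Left offset = (5894 − 3506.67)/2 = 1193.67 px; top offset = 0.
Upper-left is one-third across and one-third down within the crop:
x = 1193.67 + 1 × 3506.67/3 ≈ 2363; y = 0.00 + 1 × 5260.00/3 ≈ 1753.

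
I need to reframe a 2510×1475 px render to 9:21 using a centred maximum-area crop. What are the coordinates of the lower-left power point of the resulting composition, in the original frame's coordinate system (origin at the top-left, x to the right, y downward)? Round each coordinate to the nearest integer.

x = 1150 px, y = 983 px

2510/1475 > 9/21, so the 9:21 crop keeps the full height 1475 and trims width to 1475 × 9/21 = 632.14 px.
Left offset = (2510 − 632.14)/2 = 938.93 px; top offset = 0.
Lower-left is one-third across and two-thirds down within the crop:
x = 938.93 + 1 × 632.14/3 ≈ 1150; y = 0.00 + 2 × 1475.00/3 ≈ 983.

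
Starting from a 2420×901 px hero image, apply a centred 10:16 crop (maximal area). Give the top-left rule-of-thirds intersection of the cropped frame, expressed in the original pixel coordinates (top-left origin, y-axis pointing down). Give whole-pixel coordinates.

2420/901 > 10/16, so the 10:16 crop keeps the full height 901 and trims width to 901 × 10/16 = 563.12 px.
Left offset = (2420 − 563.12)/2 = 928.44 px; top offset = 0.
Top-left is one-third across and one-third down within the crop:
x = 928.44 + 1 × 563.12/3 ≈ 1116; y = 0.00 + 1 × 901.00/3 ≈ 300.

(1116, 300)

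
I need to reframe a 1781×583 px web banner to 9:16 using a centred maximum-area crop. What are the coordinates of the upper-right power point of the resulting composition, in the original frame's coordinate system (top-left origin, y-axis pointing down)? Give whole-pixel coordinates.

x = 945 px, y = 194 px

1781/583 > 9/16, so the 9:16 crop keeps the full height 583 and trims width to 583 × 9/16 = 327.94 px.
Left offset = (1781 − 327.94)/2 = 726.53 px; top offset = 0.
Upper-right is two-thirds across and one-third down within the crop:
x = 726.53 + 2 × 327.94/3 ≈ 945; y = 0.00 + 1 × 583.00/3 ≈ 194.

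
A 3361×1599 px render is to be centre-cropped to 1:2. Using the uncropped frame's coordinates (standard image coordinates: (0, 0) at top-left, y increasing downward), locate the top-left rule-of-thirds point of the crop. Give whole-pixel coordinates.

3361/1599 > 1/2, so the 1:2 crop keeps the full height 1599 and trims width to 1599 × 1/2 = 799.50 px.
Left offset = (3361 − 799.50)/2 = 1280.75 px; top offset = 0.
Top-left is one-third across and one-third down within the crop:
x = 1280.75 + 1 × 799.50/3 ≈ 1547; y = 0.00 + 1 × 1599.00/3 ≈ 533.

x = 1547 px, y = 533 px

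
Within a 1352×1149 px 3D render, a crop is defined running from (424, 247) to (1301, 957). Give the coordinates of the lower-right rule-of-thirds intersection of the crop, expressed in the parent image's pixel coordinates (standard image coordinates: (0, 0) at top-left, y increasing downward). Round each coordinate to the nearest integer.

Crop width = 1301 − 424 = 877 px; one third is 292.33 px.
Crop height = 957 − 247 = 710 px; one third is 236.67 px.
The lower-right point is two-thirds across and two-thirds down within the crop:
x = 424 + 2 × 292.33 ≈ 1009; y = 247 + 2 × 236.67 ≈ 720.

(1009, 720)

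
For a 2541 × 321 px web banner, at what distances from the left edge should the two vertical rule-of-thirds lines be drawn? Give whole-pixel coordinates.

2541 / 3 = 847, so the vertical lines sit at one and two thirds of 2541.

x = 847 px and x = 1694 px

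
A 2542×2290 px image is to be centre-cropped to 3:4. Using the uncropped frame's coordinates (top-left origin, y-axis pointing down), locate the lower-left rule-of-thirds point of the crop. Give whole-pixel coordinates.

2542/2290 > 3/4, so the 3:4 crop keeps the full height 2290 and trims width to 2290 × 3/4 = 1717.50 px.
Left offset = (2542 − 1717.50)/2 = 412.25 px; top offset = 0.
Lower-left is one-third across and two-thirds down within the crop:
x = 412.25 + 1 × 1717.50/3 ≈ 985; y = 0.00 + 2 × 2290.00/3 ≈ 1527.

(985, 1527)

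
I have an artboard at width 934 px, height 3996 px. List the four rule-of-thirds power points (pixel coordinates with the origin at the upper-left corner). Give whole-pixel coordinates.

One third of 934 is 311.33; one third of 3996 is 1332.
Vertical third lines at x = 311 and x = 623; horizontal third lines at y = 1332 and y = 2664.

(311, 1332), (623, 1332), (311, 2664), (623, 2664)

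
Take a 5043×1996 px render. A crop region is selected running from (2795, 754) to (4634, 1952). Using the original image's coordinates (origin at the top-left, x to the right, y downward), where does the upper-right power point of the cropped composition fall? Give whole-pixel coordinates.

(4021, 1153)

Crop width = 4634 − 2795 = 1839 px; one third is 613.00 px.
Crop height = 1952 − 754 = 1198 px; one third is 399.33 px.
The upper-right point is two-thirds across and one-third down within the crop:
x = 2795 + 2 × 613.00 ≈ 4021; y = 754 + 1 × 399.33 ≈ 1153.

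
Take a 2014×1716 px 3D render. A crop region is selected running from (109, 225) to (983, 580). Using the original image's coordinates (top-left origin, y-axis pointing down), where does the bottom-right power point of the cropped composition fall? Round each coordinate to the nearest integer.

(692, 462)

Crop width = 983 − 109 = 874 px; one third is 291.33 px.
Crop height = 580 − 225 = 355 px; one third is 118.33 px.
The bottom-right point is two-thirds across and two-thirds down within the crop:
x = 109 + 2 × 291.33 ≈ 692; y = 225 + 2 × 118.33 ≈ 462.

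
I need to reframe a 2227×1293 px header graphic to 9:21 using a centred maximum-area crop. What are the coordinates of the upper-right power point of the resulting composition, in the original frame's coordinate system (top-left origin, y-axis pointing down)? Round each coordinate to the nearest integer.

x = 1206 px, y = 431 px

2227/1293 > 9/21, so the 9:21 crop keeps the full height 1293 and trims width to 1293 × 9/21 = 554.14 px.
Left offset = (2227 − 554.14)/2 = 836.43 px; top offset = 0.
Upper-right is two-thirds across and one-third down within the crop:
x = 836.43 + 2 × 554.14/3 ≈ 1206; y = 0.00 + 1 × 1293.00/3 ≈ 431.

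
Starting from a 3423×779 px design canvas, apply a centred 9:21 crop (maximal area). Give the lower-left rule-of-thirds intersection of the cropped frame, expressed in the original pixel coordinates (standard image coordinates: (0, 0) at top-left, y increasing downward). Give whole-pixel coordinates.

(1656, 519)

3423/779 > 9/21, so the 9:21 crop keeps the full height 779 and trims width to 779 × 9/21 = 333.86 px.
Left offset = (3423 − 333.86)/2 = 1544.57 px; top offset = 0.
Lower-left is one-third across and two-thirds down within the crop:
x = 1544.57 + 1 × 333.86/3 ≈ 1656; y = 0.00 + 2 × 779.00/3 ≈ 519.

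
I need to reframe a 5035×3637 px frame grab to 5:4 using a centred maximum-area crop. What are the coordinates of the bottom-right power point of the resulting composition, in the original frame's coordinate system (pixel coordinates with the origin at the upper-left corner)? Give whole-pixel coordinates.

x = 3275 px, y = 2425 px

5035/3637 > 5/4, so the 5:4 crop keeps the full height 3637 and trims width to 3637 × 5/4 = 4546.25 px.
Left offset = (5035 − 4546.25)/2 = 244.38 px; top offset = 0.
Bottom-right is two-thirds across and two-thirds down within the crop:
x = 244.38 + 2 × 4546.25/3 ≈ 3275; y = 0.00 + 2 × 3637.00/3 ≈ 2425.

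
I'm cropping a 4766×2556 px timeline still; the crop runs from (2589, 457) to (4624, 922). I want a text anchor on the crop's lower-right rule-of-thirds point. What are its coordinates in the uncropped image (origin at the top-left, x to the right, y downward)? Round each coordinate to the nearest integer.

x = 3946 px, y = 767 px

Crop width = 4624 − 2589 = 2035 px; one third is 678.33 px.
Crop height = 922 − 457 = 465 px; one third is 155.00 px.
The lower-right point is two-thirds across and two-thirds down within the crop:
x = 2589 + 2 × 678.33 ≈ 3946; y = 457 + 2 × 155.00 ≈ 767.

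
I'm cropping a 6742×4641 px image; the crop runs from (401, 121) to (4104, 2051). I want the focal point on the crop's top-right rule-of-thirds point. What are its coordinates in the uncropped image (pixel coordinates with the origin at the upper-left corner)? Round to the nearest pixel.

Crop width = 4104 − 401 = 3703 px; one third is 1234.33 px.
Crop height = 2051 − 121 = 1930 px; one third is 643.33 px.
The top-right point is two-thirds across and one-third down within the crop:
x = 401 + 2 × 1234.33 ≈ 2870; y = 121 + 1 × 643.33 ≈ 764.

x = 2870 px, y = 764 px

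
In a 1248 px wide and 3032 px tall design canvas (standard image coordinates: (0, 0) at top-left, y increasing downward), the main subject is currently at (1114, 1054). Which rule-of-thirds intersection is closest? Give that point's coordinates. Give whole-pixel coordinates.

Third lines: x ∈ {416, 832}, y ∈ {1011, 2021}.
1114 is closer to x = 832; 1054 is closer to y = 1011.
So the nearest intersection is the upper-right power point.

x = 832 px, y = 1011 px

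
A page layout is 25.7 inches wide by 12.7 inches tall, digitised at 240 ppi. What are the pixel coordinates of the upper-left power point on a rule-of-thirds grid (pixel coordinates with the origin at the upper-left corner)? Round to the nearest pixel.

In pixels the canvas is 25.7 × 240 = 6168 wide and 12.7 × 240 = 3048 tall.
The upper-left point is one-third across and one-third down:
x = 1 × 6168/3 ≈ 2056; y = 1 × 3048/3 ≈ 1016.

(2056, 1016)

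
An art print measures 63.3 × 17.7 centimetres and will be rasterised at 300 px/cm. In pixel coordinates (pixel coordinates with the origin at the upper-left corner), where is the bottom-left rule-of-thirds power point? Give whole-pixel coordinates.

In pixels the canvas is 63.3 × 300 = 18990 wide and 17.7 × 300 = 5310 tall.
The bottom-left point is one-third across and two-thirds down:
x = 1 × 18990/3 ≈ 6330; y = 2 × 5310/3 ≈ 3540.

x = 6330 px, y = 3540 px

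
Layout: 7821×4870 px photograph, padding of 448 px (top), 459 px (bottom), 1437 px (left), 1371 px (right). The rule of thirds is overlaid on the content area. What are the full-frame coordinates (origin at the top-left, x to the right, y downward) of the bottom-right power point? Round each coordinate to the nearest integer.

Content width = 7821 − 1437 − 1371 = 5013 px; content height = 4870 − 448 − 459 = 3963 px.
Bottom-right is two-thirds across and two-thirds down within the content area.
x = 1437 + 2 × 5013/3 = 1437 + 3342.00 ≈ 4779
y = 448 + 2 × 3963/3 = 448 + 2642.00 ≈ 3090

(4779, 3090)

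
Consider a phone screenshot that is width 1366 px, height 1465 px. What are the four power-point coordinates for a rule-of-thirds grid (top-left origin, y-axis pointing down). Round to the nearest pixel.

One third of 1366 is 455.33; one third of 1465 is 488.33.
Vertical third lines at x = 455 and x = 911; horizontal third lines at y = 488 and y = 977.

(455, 488), (911, 488), (455, 977), (911, 977)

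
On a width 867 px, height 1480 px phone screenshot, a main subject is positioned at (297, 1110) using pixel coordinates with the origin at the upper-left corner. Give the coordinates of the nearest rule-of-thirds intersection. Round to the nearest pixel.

(289, 987)

Third lines: x ∈ {289, 578}, y ∈ {493, 987}.
297 is closer to x = 289; 1110 is closer to y = 987.
So the nearest intersection is the lower-left power point.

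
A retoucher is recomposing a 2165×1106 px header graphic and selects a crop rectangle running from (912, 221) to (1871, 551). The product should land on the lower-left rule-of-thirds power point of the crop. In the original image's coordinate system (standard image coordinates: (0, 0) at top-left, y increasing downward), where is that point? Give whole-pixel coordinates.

(1232, 441)

Crop width = 1871 − 912 = 959 px; one third is 319.67 px.
Crop height = 551 − 221 = 330 px; one third is 110.00 px.
The lower-left point is one-third across and two-thirds down within the crop:
x = 912 + 1 × 319.67 ≈ 1232; y = 221 + 2 × 110.00 ≈ 441.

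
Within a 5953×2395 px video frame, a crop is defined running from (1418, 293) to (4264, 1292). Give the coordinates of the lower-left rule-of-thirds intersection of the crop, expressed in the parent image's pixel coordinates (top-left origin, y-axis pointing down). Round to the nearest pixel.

(2367, 959)

Crop width = 4264 − 1418 = 2846 px; one third is 948.67 px.
Crop height = 1292 − 293 = 999 px; one third is 333.00 px.
The lower-left point is one-third across and two-thirds down within the crop:
x = 1418 + 1 × 948.67 ≈ 2367; y = 293 + 2 × 333.00 ≈ 959.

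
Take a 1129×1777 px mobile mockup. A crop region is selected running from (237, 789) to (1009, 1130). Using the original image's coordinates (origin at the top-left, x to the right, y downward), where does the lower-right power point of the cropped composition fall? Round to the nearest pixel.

(752, 1016)

Crop width = 1009 − 237 = 772 px; one third is 257.33 px.
Crop height = 1130 − 789 = 341 px; one third is 113.67 px.
The lower-right point is two-thirds across and two-thirds down within the crop:
x = 237 + 2 × 257.33 ≈ 752; y = 789 + 2 × 113.67 ≈ 1016.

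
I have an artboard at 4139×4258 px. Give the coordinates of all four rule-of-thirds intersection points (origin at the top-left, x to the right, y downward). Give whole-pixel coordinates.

(1380, 1419), (2759, 1419), (1380, 2839), (2759, 2839)

One third of 4139 is 1379.67; one third of 4258 is 1419.33.
Vertical third lines at x = 1380 and x = 2759; horizontal third lines at y = 1419 and y = 2839.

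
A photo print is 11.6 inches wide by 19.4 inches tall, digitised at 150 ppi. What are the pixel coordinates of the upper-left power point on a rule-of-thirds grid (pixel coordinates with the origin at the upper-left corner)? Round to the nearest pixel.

In pixels the canvas is 11.6 × 150 = 1740 wide and 19.4 × 150 = 2910 tall.
The upper-left point is one-third across and one-third down:
x = 1 × 1740/3 ≈ 580; y = 1 × 2910/3 ≈ 970.

(580, 970)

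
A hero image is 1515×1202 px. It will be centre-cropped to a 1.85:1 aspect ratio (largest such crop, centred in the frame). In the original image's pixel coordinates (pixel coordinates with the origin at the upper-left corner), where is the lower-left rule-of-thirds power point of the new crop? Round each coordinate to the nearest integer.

x = 505 px, y = 737 px

1515/1202 < 1.85/1, so the 1.85:1 crop keeps the full width 1515 and trims height to 1515 × 1/1.85 = 818.92 px.
Top offset = (1202 − 818.92)/2 = 191.54 px; left offset = 0.
Lower-left is one-third across and two-thirds down within the crop:
x = 0.00 + 1 × 1515.00/3 ≈ 505; y = 191.54 + 2 × 818.92/3 ≈ 737.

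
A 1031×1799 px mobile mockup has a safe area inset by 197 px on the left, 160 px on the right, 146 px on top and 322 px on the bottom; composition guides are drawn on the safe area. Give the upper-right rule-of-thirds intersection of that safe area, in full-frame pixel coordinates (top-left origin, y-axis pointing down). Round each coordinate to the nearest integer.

(646, 590)

Content width = 1031 − 197 − 160 = 674 px; content height = 1799 − 146 − 322 = 1331 px.
Upper-right is two-thirds across and one-third down within the safe area.
x = 197 + 2 × 674/3 = 197 + 449.33 ≈ 646
y = 146 + 1 × 1331/3 = 146 + 443.67 ≈ 590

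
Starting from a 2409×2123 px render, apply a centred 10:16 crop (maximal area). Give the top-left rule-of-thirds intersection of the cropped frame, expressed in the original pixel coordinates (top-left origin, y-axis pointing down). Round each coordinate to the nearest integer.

2409/2123 > 10/16, so the 10:16 crop keeps the full height 2123 and trims width to 2123 × 10/16 = 1326.88 px.
Left offset = (2409 − 1326.88)/2 = 541.06 px; top offset = 0.
Top-left is one-third across and one-third down within the crop:
x = 541.06 + 1 × 1326.88/3 ≈ 983; y = 0.00 + 1 × 2123.00/3 ≈ 708.

(983, 708)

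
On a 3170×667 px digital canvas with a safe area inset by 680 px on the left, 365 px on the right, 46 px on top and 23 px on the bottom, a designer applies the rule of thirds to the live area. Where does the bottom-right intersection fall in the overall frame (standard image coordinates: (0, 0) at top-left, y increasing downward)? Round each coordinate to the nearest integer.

Content width = 3170 − 680 − 365 = 2125 px; content height = 667 − 46 − 23 = 598 px.
Bottom-right is two-thirds across and two-thirds down within the live area.
x = 680 + 2 × 2125/3 = 680 + 1416.67 ≈ 2097
y = 46 + 2 × 598/3 = 46 + 398.67 ≈ 445

x = 2097 px, y = 445 px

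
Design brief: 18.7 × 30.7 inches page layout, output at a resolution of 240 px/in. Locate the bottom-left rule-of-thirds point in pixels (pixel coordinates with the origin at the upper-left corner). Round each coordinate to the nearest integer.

In pixels the canvas is 18.7 × 240 = 4488 wide and 30.7 × 240 = 7368 tall.
The bottom-left point is one-third across and two-thirds down:
x = 1 × 4488/3 ≈ 1496; y = 2 × 7368/3 ≈ 4912.

(1496, 4912)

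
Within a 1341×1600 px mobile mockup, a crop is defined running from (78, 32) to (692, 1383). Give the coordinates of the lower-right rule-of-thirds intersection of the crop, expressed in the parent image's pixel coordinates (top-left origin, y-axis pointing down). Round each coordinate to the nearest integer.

Crop width = 692 − 78 = 614 px; one third is 204.67 px.
Crop height = 1383 − 32 = 1351 px; one third is 450.33 px.
The lower-right point is two-thirds across and two-thirds down within the crop:
x = 78 + 2 × 204.67 ≈ 487; y = 32 + 2 × 450.33 ≈ 933.

x = 487 px, y = 933 px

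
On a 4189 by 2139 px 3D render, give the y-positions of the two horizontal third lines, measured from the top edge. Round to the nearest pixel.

2139 / 3 = 713, so the horizontal lines sit at one and two thirds of 2139.

y = 713 px and y = 1426 px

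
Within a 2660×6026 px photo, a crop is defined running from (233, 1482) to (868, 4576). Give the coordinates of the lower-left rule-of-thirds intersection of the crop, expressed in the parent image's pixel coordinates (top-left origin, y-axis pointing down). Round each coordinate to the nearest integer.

Crop width = 868 − 233 = 635 px; one third is 211.67 px.
Crop height = 4576 − 1482 = 3094 px; one third is 1031.33 px.
The lower-left point is one-third across and two-thirds down within the crop:
x = 233 + 1 × 211.67 ≈ 445; y = 1482 + 2 × 1031.33 ≈ 3545.

(445, 3545)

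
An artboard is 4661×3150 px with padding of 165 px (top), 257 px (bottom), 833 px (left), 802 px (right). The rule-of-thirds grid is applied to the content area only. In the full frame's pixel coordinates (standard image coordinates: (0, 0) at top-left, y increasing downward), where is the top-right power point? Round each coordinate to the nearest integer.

x = 2850 px, y = 1074 px

Content width = 4661 − 833 − 802 = 3026 px; content height = 3150 − 165 − 257 = 2728 px.
Top-right is two-thirds across and one-third down within the content area.
x = 833 + 2 × 3026/3 = 833 + 2017.33 ≈ 2850
y = 165 + 1 × 2728/3 = 165 + 909.33 ≈ 1074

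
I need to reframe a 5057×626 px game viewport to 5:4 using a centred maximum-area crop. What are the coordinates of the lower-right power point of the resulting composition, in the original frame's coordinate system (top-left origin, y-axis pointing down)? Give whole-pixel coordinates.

x = 2659 px, y = 417 px

5057/626 > 5/4, so the 5:4 crop keeps the full height 626 and trims width to 626 × 5/4 = 782.50 px.
Left offset = (5057 − 782.50)/2 = 2137.25 px; top offset = 0.
Lower-right is two-thirds across and two-thirds down within the crop:
x = 2137.25 + 2 × 782.50/3 ≈ 2659; y = 0.00 + 2 × 626.00/3 ≈ 417.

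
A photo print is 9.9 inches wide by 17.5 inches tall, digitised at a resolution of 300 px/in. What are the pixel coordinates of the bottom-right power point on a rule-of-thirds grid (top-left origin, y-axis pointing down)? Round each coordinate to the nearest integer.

(1980, 3500)

In pixels the canvas is 9.9 × 300 = 2970 wide and 17.5 × 300 = 5250 tall.
The bottom-right point is two-thirds across and two-thirds down:
x = 2 × 2970/3 ≈ 1980; y = 2 × 5250/3 ≈ 3500.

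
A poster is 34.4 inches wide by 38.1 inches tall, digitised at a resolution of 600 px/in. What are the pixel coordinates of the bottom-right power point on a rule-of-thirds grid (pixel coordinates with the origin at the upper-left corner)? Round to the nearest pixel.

In pixels the canvas is 34.4 × 600 = 20640 wide and 38.1 × 600 = 22860 tall.
The bottom-right point is two-thirds across and two-thirds down:
x = 2 × 20640/3 ≈ 13760; y = 2 × 22860/3 ≈ 15240.

(13760, 15240)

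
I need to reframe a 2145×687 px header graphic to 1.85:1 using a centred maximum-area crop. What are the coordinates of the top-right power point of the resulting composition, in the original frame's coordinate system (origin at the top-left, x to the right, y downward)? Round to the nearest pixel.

2145/687 > 1.85/1, so the 1.85:1 crop keeps the full height 687 and trims width to 687 × 1.85/1 = 1270.95 px.
Left offset = (2145 − 1270.95)/2 = 437.02 px; top offset = 0.
Top-right is two-thirds across and one-third down within the crop:
x = 437.02 + 2 × 1270.95/3 ≈ 1284; y = 0.00 + 1 × 687.00/3 ≈ 229.

x = 1284 px, y = 229 px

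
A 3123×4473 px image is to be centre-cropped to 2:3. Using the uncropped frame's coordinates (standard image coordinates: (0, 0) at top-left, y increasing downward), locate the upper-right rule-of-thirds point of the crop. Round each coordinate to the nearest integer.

(2059, 1491)

3123/4473 > 2/3, so the 2:3 crop keeps the full height 4473 and trims width to 4473 × 2/3 = 2982.00 px.
Left offset = (3123 − 2982.00)/2 = 70.50 px; top offset = 0.
Upper-right is two-thirds across and one-third down within the crop:
x = 70.50 + 2 × 2982.00/3 ≈ 2059; y = 0.00 + 1 × 4473.00/3 ≈ 1491.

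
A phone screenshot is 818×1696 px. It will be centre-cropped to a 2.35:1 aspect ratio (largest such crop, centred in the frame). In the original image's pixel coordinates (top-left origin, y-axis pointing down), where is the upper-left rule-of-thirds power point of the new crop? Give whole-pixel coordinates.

818/1696 < 2.35/1, so the 2.35:1 crop keeps the full width 818 and trims height to 818 × 1/2.35 = 348.09 px.
Top offset = (1696 − 348.09)/2 = 673.96 px; left offset = 0.
Upper-left is one-third across and one-third down within the crop:
x = 0.00 + 1 × 818.00/3 ≈ 273; y = 673.96 + 1 × 348.09/3 ≈ 790.

(273, 790)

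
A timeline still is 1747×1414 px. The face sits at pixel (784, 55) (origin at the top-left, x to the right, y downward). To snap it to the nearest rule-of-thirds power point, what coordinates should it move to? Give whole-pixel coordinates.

x = 582 px, y = 471 px

Third lines: x ∈ {582, 1165}, y ∈ {471, 943}.
784 is closer to x = 582; 55 is closer to y = 471.
So the nearest intersection is the upper-left power point.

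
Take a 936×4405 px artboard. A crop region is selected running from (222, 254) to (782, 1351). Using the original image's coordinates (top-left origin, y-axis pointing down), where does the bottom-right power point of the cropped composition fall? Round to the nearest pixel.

x = 595 px, y = 985 px

Crop width = 782 − 222 = 560 px; one third is 186.67 px.
Crop height = 1351 − 254 = 1097 px; one third is 365.67 px.
The bottom-right point is two-thirds across and two-thirds down within the crop:
x = 222 + 2 × 186.67 ≈ 595; y = 254 + 2 × 365.67 ≈ 985.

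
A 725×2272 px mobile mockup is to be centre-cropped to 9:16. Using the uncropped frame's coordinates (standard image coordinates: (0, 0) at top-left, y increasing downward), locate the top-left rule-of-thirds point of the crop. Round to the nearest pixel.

x = 242 px, y = 921 px

725/2272 < 9/16, so the 9:16 crop keeps the full width 725 and trims height to 725 × 16/9 = 1288.89 px.
Top offset = (2272 − 1288.89)/2 = 491.56 px; left offset = 0.
Top-left is one-third across and one-third down within the crop:
x = 0.00 + 1 × 725.00/3 ≈ 242; y = 491.56 + 1 × 1288.89/3 ≈ 921.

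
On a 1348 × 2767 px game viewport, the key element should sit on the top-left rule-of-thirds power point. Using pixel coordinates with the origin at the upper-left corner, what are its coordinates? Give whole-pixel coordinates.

The top-left point sits one-third of the way across and one-third of the way down.
x = 1 × 1348/3 ≈ 449; y = 1 × 2767/3 ≈ 922.

(449, 922)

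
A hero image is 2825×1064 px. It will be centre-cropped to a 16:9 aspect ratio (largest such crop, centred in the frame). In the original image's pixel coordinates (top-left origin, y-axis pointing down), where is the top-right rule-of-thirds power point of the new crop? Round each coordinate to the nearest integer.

2825/1064 > 16/9, so the 16:9 crop keeps the full height 1064 and trims width to 1064 × 16/9 = 1891.56 px.
Left offset = (2825 − 1891.56)/2 = 466.72 px; top offset = 0.
Top-right is two-thirds across and one-third down within the crop:
x = 466.72 + 2 × 1891.56/3 ≈ 1728; y = 0.00 + 1 × 1064.00/3 ≈ 355.

(1728, 355)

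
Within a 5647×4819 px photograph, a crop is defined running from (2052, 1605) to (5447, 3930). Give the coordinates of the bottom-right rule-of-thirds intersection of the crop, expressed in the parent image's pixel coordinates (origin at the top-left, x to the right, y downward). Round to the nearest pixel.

x = 4315 px, y = 3155 px

Crop width = 5447 − 2052 = 3395 px; one third is 1131.67 px.
Crop height = 3930 − 1605 = 2325 px; one third is 775.00 px.
The bottom-right point is two-thirds across and two-thirds down within the crop:
x = 2052 + 2 × 1131.67 ≈ 4315; y = 1605 + 2 × 775.00 ≈ 3155.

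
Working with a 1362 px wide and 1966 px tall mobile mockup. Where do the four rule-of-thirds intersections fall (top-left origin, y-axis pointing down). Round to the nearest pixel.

One third of 1362 is 454; one third of 1966 is 655.33.
Vertical third lines at x = 454 and x = 908; horizontal third lines at y = 655 and y = 1311.

(454, 655), (908, 655), (454, 1311), (908, 1311)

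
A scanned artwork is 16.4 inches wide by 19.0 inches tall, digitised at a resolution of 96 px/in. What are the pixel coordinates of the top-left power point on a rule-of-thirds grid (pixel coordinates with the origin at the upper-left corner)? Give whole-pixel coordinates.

In pixels the canvas is 16.4 × 96 = 1574.4 wide and 19.0 × 96 = 1824 tall.
The top-left point is one-third across and one-third down:
x = 1 × 1574.4/3 ≈ 525; y = 1 × 1824/3 ≈ 608.

x = 525 px, y = 608 px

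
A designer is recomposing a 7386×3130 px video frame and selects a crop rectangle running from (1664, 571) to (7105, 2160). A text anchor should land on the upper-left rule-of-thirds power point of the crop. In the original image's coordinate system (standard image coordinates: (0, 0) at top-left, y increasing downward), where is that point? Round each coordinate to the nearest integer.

Crop width = 7105 − 1664 = 5441 px; one third is 1813.67 px.
Crop height = 2160 − 571 = 1589 px; one third is 529.67 px.
The upper-left point is one-third across and one-third down within the crop:
x = 1664 + 1 × 1813.67 ≈ 3478; y = 571 + 1 × 529.67 ≈ 1101.

(3478, 1101)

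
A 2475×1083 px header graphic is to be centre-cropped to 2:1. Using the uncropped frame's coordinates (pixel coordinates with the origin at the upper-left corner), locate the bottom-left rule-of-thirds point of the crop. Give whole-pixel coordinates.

2475/1083 > 2/1, so the 2:1 crop keeps the full height 1083 and trims width to 1083 × 2/1 = 2166.00 px.
Left offset = (2475 − 2166.00)/2 = 154.50 px; top offset = 0.
Bottom-left is one-third across and two-thirds down within the crop:
x = 154.50 + 1 × 2166.00/3 ≈ 877; y = 0.00 + 2 × 1083.00/3 ≈ 722.

(877, 722)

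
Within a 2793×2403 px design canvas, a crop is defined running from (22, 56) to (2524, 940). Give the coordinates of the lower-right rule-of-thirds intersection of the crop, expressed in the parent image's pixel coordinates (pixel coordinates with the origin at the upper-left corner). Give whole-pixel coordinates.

Crop width = 2524 − 22 = 2502 px; one third is 834.00 px.
Crop height = 940 − 56 = 884 px; one third is 294.67 px.
The lower-right point is two-thirds across and two-thirds down within the crop:
x = 22 + 2 × 834.00 ≈ 1690; y = 56 + 2 × 294.67 ≈ 645.

(1690, 645)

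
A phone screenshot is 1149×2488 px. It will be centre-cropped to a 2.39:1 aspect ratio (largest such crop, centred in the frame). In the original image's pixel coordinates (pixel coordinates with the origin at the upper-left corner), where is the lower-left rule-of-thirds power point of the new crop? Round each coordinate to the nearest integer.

1149/2488 < 2.39/1, so the 2.39:1 crop keeps the full width 1149 and trims height to 1149 × 1/2.39 = 480.75 px.
Top offset = (2488 − 480.75)/2 = 1003.62 px; left offset = 0.
Lower-left is one-third across and two-thirds down within the crop:
x = 0.00 + 1 × 1149.00/3 ≈ 383; y = 1003.62 + 2 × 480.75/3 ≈ 1324.

x = 383 px, y = 1324 px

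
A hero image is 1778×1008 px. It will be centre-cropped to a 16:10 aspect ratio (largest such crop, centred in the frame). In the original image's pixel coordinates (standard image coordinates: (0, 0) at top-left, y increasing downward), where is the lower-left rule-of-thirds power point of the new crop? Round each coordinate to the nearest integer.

x = 620 px, y = 672 px

1778/1008 > 16/10, so the 16:10 crop keeps the full height 1008 and trims width to 1008 × 16/10 = 1612.80 px.
Left offset = (1778 − 1612.80)/2 = 82.60 px; top offset = 0.
Lower-left is one-third across and two-thirds down within the crop:
x = 82.60 + 1 × 1612.80/3 ≈ 620; y = 0.00 + 2 × 1008.00/3 ≈ 672.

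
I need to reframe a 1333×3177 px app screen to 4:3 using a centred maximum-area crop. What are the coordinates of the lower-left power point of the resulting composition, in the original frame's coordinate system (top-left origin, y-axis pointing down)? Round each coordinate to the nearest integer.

1333/3177 < 4/3, so the 4:3 crop keeps the full width 1333 and trims height to 1333 × 3/4 = 999.75 px.
Top offset = (3177 − 999.75)/2 = 1088.62 px; left offset = 0.
Lower-left is one-third across and two-thirds down within the crop:
x = 0.00 + 1 × 1333.00/3 ≈ 444; y = 1088.62 + 2 × 999.75/3 ≈ 1755.

x = 444 px, y = 1755 px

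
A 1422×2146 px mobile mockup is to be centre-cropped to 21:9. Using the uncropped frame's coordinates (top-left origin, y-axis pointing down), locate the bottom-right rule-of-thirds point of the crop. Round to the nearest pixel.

(948, 1175)

1422/2146 < 21/9, so the 21:9 crop keeps the full width 1422 and trims height to 1422 × 9/21 = 609.43 px.
Top offset = (2146 − 609.43)/2 = 768.29 px; left offset = 0.
Bottom-right is two-thirds across and two-thirds down within the crop:
x = 0.00 + 2 × 1422.00/3 ≈ 948; y = 768.29 + 2 × 609.43/3 ≈ 1175.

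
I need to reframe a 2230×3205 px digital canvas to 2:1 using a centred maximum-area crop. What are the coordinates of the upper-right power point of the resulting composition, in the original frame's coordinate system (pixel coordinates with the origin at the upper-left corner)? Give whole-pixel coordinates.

x = 1487 px, y = 1417 px

2230/3205 < 2/1, so the 2:1 crop keeps the full width 2230 and trims height to 2230 × 1/2 = 1115.00 px.
Top offset = (3205 − 1115.00)/2 = 1045.00 px; left offset = 0.
Upper-right is two-thirds across and one-third down within the crop:
x = 0.00 + 2 × 2230.00/3 ≈ 1487; y = 1045.00 + 1 × 1115.00/3 ≈ 1417.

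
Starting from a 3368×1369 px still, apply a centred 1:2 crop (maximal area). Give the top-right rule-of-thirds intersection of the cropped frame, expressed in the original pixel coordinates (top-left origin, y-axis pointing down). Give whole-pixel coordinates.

(1798, 456)

3368/1369 > 1/2, so the 1:2 crop keeps the full height 1369 and trims width to 1369 × 1/2 = 684.50 px.
Left offset = (3368 − 684.50)/2 = 1341.75 px; top offset = 0.
Top-right is two-thirds across and one-third down within the crop:
x = 1341.75 + 2 × 684.50/3 ≈ 1798; y = 0.00 + 1 × 1369.00/3 ≈ 456.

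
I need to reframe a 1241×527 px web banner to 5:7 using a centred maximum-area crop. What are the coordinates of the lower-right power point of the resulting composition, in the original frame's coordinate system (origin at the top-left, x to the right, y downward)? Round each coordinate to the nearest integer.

(683, 351)

1241/527 > 5/7, so the 5:7 crop keeps the full height 527 and trims width to 527 × 5/7 = 376.43 px.
Left offset = (1241 − 376.43)/2 = 432.29 px; top offset = 0.
Lower-right is two-thirds across and two-thirds down within the crop:
x = 432.29 + 2 × 376.43/3 ≈ 683; y = 0.00 + 2 × 527.00/3 ≈ 351.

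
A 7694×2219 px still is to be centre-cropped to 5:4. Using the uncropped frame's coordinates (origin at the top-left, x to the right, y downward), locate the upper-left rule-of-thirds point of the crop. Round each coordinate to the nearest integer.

7694/2219 > 5/4, so the 5:4 crop keeps the full height 2219 and trims width to 2219 × 5/4 = 2773.75 px.
Left offset = (7694 − 2773.75)/2 = 2460.12 px; top offset = 0.
Upper-left is one-third across and one-third down within the crop:
x = 2460.12 + 1 × 2773.75/3 ≈ 3385; y = 0.00 + 1 × 2219.00/3 ≈ 740.

x = 3385 px, y = 740 px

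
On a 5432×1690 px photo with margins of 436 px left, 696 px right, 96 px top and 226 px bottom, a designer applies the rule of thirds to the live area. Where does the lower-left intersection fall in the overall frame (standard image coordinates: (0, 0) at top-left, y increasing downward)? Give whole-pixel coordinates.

Content width = 5432 − 436 − 696 = 4300 px; content height = 1690 − 96 − 226 = 1368 px.
Lower-left is one-third across and two-thirds down within the live area.
x = 436 + 1 × 4300/3 = 436 + 1433.33 ≈ 1869
y = 96 + 2 × 1368/3 = 96 + 912.00 ≈ 1008

(1869, 1008)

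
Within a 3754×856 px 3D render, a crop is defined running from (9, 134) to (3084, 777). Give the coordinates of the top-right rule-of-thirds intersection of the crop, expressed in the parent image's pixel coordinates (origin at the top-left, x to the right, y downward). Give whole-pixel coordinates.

(2059, 348)

Crop width = 3084 − 9 = 3075 px; one third is 1025.00 px.
Crop height = 777 − 134 = 643 px; one third is 214.33 px.
The top-right point is two-thirds across and one-third down within the crop:
x = 9 + 2 × 1025.00 ≈ 2059; y = 134 + 1 × 214.33 ≈ 348.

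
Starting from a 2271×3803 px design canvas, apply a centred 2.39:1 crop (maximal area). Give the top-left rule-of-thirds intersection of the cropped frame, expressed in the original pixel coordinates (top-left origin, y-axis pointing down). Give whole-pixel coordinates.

2271/3803 < 2.39/1, so the 2.39:1 crop keeps the full width 2271 and trims height to 2271 × 1/2.39 = 950.21 px.
Top offset = (3803 − 950.21)/2 = 1426.40 px; left offset = 0.
Top-left is one-third across and one-third down within the crop:
x = 0.00 + 1 × 2271.00/3 ≈ 757; y = 1426.40 + 1 × 950.21/3 ≈ 1743.

x = 757 px, y = 1743 px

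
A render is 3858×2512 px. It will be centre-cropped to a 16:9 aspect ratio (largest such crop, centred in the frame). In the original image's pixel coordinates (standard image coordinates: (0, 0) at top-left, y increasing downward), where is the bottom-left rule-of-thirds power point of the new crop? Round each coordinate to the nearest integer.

3858/2512 < 16/9, so the 16:9 crop keeps the full width 3858 and trims height to 3858 × 9/16 = 2170.12 px.
Top offset = (2512 − 2170.12)/2 = 170.94 px; left offset = 0.
Bottom-left is one-third across and two-thirds down within the crop:
x = 0.00 + 1 × 3858.00/3 ≈ 1286; y = 170.94 + 2 × 2170.12/3 ≈ 1618.

(1286, 1618)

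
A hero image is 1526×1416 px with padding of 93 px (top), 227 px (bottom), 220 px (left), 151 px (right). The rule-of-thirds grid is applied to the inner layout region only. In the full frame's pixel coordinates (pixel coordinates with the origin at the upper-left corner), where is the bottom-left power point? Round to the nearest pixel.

Content width = 1526 − 220 − 151 = 1155 px; content height = 1416 − 93 − 227 = 1096 px.
Bottom-left is one-third across and two-thirds down within the inner layout region.
x = 220 + 1 × 1155/3 = 220 + 385.00 ≈ 605
y = 93 + 2 × 1096/3 = 93 + 730.67 ≈ 824

(605, 824)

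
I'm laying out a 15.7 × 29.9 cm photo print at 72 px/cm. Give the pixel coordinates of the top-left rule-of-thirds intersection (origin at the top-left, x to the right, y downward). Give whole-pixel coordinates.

In pixels the canvas is 15.7 × 72 = 1130.4 wide and 29.9 × 72 = 2152.8 tall.
The top-left point is one-third across and one-third down:
x = 1 × 1130.4/3 ≈ 377; y = 1 × 2152.8/3 ≈ 718.

(377, 718)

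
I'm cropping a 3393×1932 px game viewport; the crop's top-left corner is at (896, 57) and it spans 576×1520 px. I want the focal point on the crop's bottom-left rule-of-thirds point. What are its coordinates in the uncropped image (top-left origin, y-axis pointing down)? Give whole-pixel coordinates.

x = 1088 px, y = 1070 px

One third of the crop width 576 is 192.00 px.
One third of the crop height 1520 is 506.67 px.
The bottom-left point is one-third across and two-thirds down within the crop:
x = 896 + 1 × 192.00 ≈ 1088; y = 57 + 2 × 506.67 ≈ 1070.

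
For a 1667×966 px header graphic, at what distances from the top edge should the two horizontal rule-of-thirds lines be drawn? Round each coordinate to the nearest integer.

966 / 3 = 322, so the horizontal lines sit at one and two thirds of 966.

y = 322 px and y = 644 px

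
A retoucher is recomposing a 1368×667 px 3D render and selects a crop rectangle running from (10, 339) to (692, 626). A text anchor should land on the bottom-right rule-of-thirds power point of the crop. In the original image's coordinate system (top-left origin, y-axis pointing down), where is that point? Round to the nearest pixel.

(465, 530)

Crop width = 692 − 10 = 682 px; one third is 227.33 px.
Crop height = 626 − 339 = 287 px; one third is 95.67 px.
The bottom-right point is two-thirds across and two-thirds down within the crop:
x = 10 + 2 × 227.33 ≈ 465; y = 339 + 2 × 95.67 ≈ 530.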